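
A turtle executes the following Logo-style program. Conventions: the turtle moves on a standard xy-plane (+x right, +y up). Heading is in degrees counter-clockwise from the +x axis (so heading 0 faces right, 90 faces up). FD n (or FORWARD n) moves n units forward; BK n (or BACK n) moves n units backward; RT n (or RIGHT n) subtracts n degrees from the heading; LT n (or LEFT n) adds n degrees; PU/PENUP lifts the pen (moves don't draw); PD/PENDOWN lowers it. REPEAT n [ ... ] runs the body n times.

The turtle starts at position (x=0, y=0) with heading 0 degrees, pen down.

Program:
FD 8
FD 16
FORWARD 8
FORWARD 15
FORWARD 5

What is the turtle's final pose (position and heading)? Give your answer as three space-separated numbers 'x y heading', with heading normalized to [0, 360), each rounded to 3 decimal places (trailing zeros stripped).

Executing turtle program step by step:
Start: pos=(0,0), heading=0, pen down
FD 8: (0,0) -> (8,0) [heading=0, draw]
FD 16: (8,0) -> (24,0) [heading=0, draw]
FD 8: (24,0) -> (32,0) [heading=0, draw]
FD 15: (32,0) -> (47,0) [heading=0, draw]
FD 5: (47,0) -> (52,0) [heading=0, draw]
Final: pos=(52,0), heading=0, 5 segment(s) drawn

Answer: 52 0 0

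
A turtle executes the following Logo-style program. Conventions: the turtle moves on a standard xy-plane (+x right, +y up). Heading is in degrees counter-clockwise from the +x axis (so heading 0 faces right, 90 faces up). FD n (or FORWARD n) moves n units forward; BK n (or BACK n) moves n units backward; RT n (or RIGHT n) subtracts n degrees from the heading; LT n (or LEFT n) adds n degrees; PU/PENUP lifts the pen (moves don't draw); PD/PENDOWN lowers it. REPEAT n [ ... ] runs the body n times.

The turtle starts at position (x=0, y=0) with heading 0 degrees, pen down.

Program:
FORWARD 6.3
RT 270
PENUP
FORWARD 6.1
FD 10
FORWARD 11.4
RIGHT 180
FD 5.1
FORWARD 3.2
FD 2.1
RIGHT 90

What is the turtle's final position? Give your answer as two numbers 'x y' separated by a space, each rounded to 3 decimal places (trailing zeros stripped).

Executing turtle program step by step:
Start: pos=(0,0), heading=0, pen down
FD 6.3: (0,0) -> (6.3,0) [heading=0, draw]
RT 270: heading 0 -> 90
PU: pen up
FD 6.1: (6.3,0) -> (6.3,6.1) [heading=90, move]
FD 10: (6.3,6.1) -> (6.3,16.1) [heading=90, move]
FD 11.4: (6.3,16.1) -> (6.3,27.5) [heading=90, move]
RT 180: heading 90 -> 270
FD 5.1: (6.3,27.5) -> (6.3,22.4) [heading=270, move]
FD 3.2: (6.3,22.4) -> (6.3,19.2) [heading=270, move]
FD 2.1: (6.3,19.2) -> (6.3,17.1) [heading=270, move]
RT 90: heading 270 -> 180
Final: pos=(6.3,17.1), heading=180, 1 segment(s) drawn

Answer: 6.3 17.1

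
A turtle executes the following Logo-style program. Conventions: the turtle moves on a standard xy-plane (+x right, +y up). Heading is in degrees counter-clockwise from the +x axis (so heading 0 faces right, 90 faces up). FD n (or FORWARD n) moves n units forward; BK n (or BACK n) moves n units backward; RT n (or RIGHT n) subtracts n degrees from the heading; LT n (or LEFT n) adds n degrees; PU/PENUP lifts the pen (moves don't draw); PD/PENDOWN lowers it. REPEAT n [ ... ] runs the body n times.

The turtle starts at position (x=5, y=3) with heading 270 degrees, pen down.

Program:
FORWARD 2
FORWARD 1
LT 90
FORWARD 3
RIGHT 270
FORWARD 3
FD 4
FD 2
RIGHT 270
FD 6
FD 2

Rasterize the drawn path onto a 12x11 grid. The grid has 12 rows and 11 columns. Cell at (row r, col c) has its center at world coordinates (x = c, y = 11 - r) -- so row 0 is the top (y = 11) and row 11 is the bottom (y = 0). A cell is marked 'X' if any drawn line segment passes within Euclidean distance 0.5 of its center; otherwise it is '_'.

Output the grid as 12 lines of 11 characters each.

Answer: ___________
___________
XXXXXXXXX__
________X__
________X__
________X__
________X__
________X__
_____X__X__
_____X__X__
_____X__X__
_____XXXX__

Derivation:
Segment 0: (5,3) -> (5,1)
Segment 1: (5,1) -> (5,0)
Segment 2: (5,0) -> (8,-0)
Segment 3: (8,-0) -> (8,3)
Segment 4: (8,3) -> (8,7)
Segment 5: (8,7) -> (8,9)
Segment 6: (8,9) -> (2,9)
Segment 7: (2,9) -> (0,9)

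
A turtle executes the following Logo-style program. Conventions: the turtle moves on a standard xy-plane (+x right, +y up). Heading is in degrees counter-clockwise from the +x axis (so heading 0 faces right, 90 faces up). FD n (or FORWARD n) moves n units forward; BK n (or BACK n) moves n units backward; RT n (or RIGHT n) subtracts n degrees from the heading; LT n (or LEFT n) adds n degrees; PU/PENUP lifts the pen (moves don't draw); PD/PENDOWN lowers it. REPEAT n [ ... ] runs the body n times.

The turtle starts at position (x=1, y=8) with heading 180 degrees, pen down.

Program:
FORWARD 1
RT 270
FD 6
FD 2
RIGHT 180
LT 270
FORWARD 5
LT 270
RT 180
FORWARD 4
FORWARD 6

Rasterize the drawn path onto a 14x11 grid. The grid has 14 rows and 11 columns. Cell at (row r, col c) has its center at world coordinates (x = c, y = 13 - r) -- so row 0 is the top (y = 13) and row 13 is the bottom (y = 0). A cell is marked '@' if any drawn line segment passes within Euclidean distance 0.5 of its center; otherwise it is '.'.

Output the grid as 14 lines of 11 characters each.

Segment 0: (1,8) -> (0,8)
Segment 1: (0,8) -> (0,2)
Segment 2: (0,2) -> (0,0)
Segment 3: (0,0) -> (5,0)
Segment 4: (5,0) -> (5,4)
Segment 5: (5,4) -> (5,10)

Answer: ...........
...........
...........
.....@.....
.....@.....
@@...@.....
@....@.....
@....@.....
@....@.....
@....@.....
@....@.....
@....@.....
@....@.....
@@@@@@.....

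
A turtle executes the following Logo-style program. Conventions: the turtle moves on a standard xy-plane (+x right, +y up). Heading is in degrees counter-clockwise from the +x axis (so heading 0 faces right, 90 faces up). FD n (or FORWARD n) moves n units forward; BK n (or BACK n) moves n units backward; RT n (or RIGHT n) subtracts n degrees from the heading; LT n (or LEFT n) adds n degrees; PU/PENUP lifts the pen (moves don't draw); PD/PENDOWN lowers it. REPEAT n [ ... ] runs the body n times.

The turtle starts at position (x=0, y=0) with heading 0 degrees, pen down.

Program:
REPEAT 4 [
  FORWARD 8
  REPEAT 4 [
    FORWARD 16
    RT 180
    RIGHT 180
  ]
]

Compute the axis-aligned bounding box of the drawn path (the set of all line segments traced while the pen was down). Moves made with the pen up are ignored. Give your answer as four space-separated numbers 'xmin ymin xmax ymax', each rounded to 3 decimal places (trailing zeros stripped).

Answer: 0 0 288 0

Derivation:
Executing turtle program step by step:
Start: pos=(0,0), heading=0, pen down
REPEAT 4 [
  -- iteration 1/4 --
  FD 8: (0,0) -> (8,0) [heading=0, draw]
  REPEAT 4 [
    -- iteration 1/4 --
    FD 16: (8,0) -> (24,0) [heading=0, draw]
    RT 180: heading 0 -> 180
    RT 180: heading 180 -> 0
    -- iteration 2/4 --
    FD 16: (24,0) -> (40,0) [heading=0, draw]
    RT 180: heading 0 -> 180
    RT 180: heading 180 -> 0
    -- iteration 3/4 --
    FD 16: (40,0) -> (56,0) [heading=0, draw]
    RT 180: heading 0 -> 180
    RT 180: heading 180 -> 0
    -- iteration 4/4 --
    FD 16: (56,0) -> (72,0) [heading=0, draw]
    RT 180: heading 0 -> 180
    RT 180: heading 180 -> 0
  ]
  -- iteration 2/4 --
  FD 8: (72,0) -> (80,0) [heading=0, draw]
  REPEAT 4 [
    -- iteration 1/4 --
    FD 16: (80,0) -> (96,0) [heading=0, draw]
    RT 180: heading 0 -> 180
    RT 180: heading 180 -> 0
    -- iteration 2/4 --
    FD 16: (96,0) -> (112,0) [heading=0, draw]
    RT 180: heading 0 -> 180
    RT 180: heading 180 -> 0
    -- iteration 3/4 --
    FD 16: (112,0) -> (128,0) [heading=0, draw]
    RT 180: heading 0 -> 180
    RT 180: heading 180 -> 0
    -- iteration 4/4 --
    FD 16: (128,0) -> (144,0) [heading=0, draw]
    RT 180: heading 0 -> 180
    RT 180: heading 180 -> 0
  ]
  -- iteration 3/4 --
  FD 8: (144,0) -> (152,0) [heading=0, draw]
  REPEAT 4 [
    -- iteration 1/4 --
    FD 16: (152,0) -> (168,0) [heading=0, draw]
    RT 180: heading 0 -> 180
    RT 180: heading 180 -> 0
    -- iteration 2/4 --
    FD 16: (168,0) -> (184,0) [heading=0, draw]
    RT 180: heading 0 -> 180
    RT 180: heading 180 -> 0
    -- iteration 3/4 --
    FD 16: (184,0) -> (200,0) [heading=0, draw]
    RT 180: heading 0 -> 180
    RT 180: heading 180 -> 0
    -- iteration 4/4 --
    FD 16: (200,0) -> (216,0) [heading=0, draw]
    RT 180: heading 0 -> 180
    RT 180: heading 180 -> 0
  ]
  -- iteration 4/4 --
  FD 8: (216,0) -> (224,0) [heading=0, draw]
  REPEAT 4 [
    -- iteration 1/4 --
    FD 16: (224,0) -> (240,0) [heading=0, draw]
    RT 180: heading 0 -> 180
    RT 180: heading 180 -> 0
    -- iteration 2/4 --
    FD 16: (240,0) -> (256,0) [heading=0, draw]
    RT 180: heading 0 -> 180
    RT 180: heading 180 -> 0
    -- iteration 3/4 --
    FD 16: (256,0) -> (272,0) [heading=0, draw]
    RT 180: heading 0 -> 180
    RT 180: heading 180 -> 0
    -- iteration 4/4 --
    FD 16: (272,0) -> (288,0) [heading=0, draw]
    RT 180: heading 0 -> 180
    RT 180: heading 180 -> 0
  ]
]
Final: pos=(288,0), heading=0, 20 segment(s) drawn

Segment endpoints: x in {0, 8, 24, 40, 56, 72, 80, 96, 112, 128, 144, 152, 168, 184, 200, 216, 224, 240, 256, 272, 288}, y in {0, 0, 0, 0, 0, 0, 0, 0, 0, 0, 0, 0, 0, 0, 0, 0, 0, 0, 0}
xmin=0, ymin=0, xmax=288, ymax=0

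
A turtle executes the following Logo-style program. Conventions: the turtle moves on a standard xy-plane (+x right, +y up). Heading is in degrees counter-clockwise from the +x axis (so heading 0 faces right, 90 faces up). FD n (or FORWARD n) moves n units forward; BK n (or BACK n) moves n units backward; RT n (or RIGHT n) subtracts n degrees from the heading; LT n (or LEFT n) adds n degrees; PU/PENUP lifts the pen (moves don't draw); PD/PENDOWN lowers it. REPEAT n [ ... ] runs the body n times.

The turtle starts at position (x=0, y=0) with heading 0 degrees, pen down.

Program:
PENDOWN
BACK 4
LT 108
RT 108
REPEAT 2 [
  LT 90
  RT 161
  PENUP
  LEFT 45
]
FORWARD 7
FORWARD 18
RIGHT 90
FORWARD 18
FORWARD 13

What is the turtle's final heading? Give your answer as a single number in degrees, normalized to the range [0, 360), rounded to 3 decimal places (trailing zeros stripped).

Answer: 218

Derivation:
Executing turtle program step by step:
Start: pos=(0,0), heading=0, pen down
PD: pen down
BK 4: (0,0) -> (-4,0) [heading=0, draw]
LT 108: heading 0 -> 108
RT 108: heading 108 -> 0
REPEAT 2 [
  -- iteration 1/2 --
  LT 90: heading 0 -> 90
  RT 161: heading 90 -> 289
  PU: pen up
  LT 45: heading 289 -> 334
  -- iteration 2/2 --
  LT 90: heading 334 -> 64
  RT 161: heading 64 -> 263
  PU: pen up
  LT 45: heading 263 -> 308
]
FD 7: (-4,0) -> (0.31,-5.516) [heading=308, move]
FD 18: (0.31,-5.516) -> (11.392,-19.7) [heading=308, move]
RT 90: heading 308 -> 218
FD 18: (11.392,-19.7) -> (-2.793,-30.782) [heading=218, move]
FD 13: (-2.793,-30.782) -> (-13.037,-38.786) [heading=218, move]
Final: pos=(-13.037,-38.786), heading=218, 1 segment(s) drawn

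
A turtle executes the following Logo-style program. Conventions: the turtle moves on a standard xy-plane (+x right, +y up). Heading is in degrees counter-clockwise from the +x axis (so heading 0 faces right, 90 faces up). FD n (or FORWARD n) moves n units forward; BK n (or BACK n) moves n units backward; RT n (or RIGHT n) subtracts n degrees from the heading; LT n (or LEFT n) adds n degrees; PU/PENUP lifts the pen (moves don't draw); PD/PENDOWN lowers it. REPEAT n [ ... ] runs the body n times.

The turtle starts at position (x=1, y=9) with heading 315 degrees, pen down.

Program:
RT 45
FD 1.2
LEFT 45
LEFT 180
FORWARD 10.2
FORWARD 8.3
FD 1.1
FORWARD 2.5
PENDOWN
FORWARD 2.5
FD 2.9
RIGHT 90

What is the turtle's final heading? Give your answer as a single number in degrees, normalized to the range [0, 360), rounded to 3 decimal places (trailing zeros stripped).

Answer: 45

Derivation:
Executing turtle program step by step:
Start: pos=(1,9), heading=315, pen down
RT 45: heading 315 -> 270
FD 1.2: (1,9) -> (1,7.8) [heading=270, draw]
LT 45: heading 270 -> 315
LT 180: heading 315 -> 135
FD 10.2: (1,7.8) -> (-6.212,15.012) [heading=135, draw]
FD 8.3: (-6.212,15.012) -> (-12.081,20.881) [heading=135, draw]
FD 1.1: (-12.081,20.881) -> (-12.859,21.659) [heading=135, draw]
FD 2.5: (-12.859,21.659) -> (-14.627,23.427) [heading=135, draw]
PD: pen down
FD 2.5: (-14.627,23.427) -> (-16.395,25.195) [heading=135, draw]
FD 2.9: (-16.395,25.195) -> (-18.445,27.245) [heading=135, draw]
RT 90: heading 135 -> 45
Final: pos=(-18.445,27.245), heading=45, 7 segment(s) drawn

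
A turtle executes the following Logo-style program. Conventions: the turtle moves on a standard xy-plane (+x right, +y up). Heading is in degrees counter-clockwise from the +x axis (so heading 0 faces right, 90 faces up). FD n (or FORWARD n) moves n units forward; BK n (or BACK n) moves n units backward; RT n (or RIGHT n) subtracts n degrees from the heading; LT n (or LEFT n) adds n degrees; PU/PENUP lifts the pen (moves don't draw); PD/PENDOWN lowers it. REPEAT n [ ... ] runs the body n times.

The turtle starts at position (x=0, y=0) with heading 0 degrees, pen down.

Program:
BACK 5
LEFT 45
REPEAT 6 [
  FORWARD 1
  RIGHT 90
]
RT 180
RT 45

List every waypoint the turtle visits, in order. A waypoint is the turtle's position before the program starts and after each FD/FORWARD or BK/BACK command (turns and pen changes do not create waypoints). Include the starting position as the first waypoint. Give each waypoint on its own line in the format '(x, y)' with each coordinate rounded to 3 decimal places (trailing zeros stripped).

Executing turtle program step by step:
Start: pos=(0,0), heading=0, pen down
BK 5: (0,0) -> (-5,0) [heading=0, draw]
LT 45: heading 0 -> 45
REPEAT 6 [
  -- iteration 1/6 --
  FD 1: (-5,0) -> (-4.293,0.707) [heading=45, draw]
  RT 90: heading 45 -> 315
  -- iteration 2/6 --
  FD 1: (-4.293,0.707) -> (-3.586,0) [heading=315, draw]
  RT 90: heading 315 -> 225
  -- iteration 3/6 --
  FD 1: (-3.586,0) -> (-4.293,-0.707) [heading=225, draw]
  RT 90: heading 225 -> 135
  -- iteration 4/6 --
  FD 1: (-4.293,-0.707) -> (-5,0) [heading=135, draw]
  RT 90: heading 135 -> 45
  -- iteration 5/6 --
  FD 1: (-5,0) -> (-4.293,0.707) [heading=45, draw]
  RT 90: heading 45 -> 315
  -- iteration 6/6 --
  FD 1: (-4.293,0.707) -> (-3.586,0) [heading=315, draw]
  RT 90: heading 315 -> 225
]
RT 180: heading 225 -> 45
RT 45: heading 45 -> 0
Final: pos=(-3.586,0), heading=0, 7 segment(s) drawn
Waypoints (8 total):
(0, 0)
(-5, 0)
(-4.293, 0.707)
(-3.586, 0)
(-4.293, -0.707)
(-5, 0)
(-4.293, 0.707)
(-3.586, 0)

Answer: (0, 0)
(-5, 0)
(-4.293, 0.707)
(-3.586, 0)
(-4.293, -0.707)
(-5, 0)
(-4.293, 0.707)
(-3.586, 0)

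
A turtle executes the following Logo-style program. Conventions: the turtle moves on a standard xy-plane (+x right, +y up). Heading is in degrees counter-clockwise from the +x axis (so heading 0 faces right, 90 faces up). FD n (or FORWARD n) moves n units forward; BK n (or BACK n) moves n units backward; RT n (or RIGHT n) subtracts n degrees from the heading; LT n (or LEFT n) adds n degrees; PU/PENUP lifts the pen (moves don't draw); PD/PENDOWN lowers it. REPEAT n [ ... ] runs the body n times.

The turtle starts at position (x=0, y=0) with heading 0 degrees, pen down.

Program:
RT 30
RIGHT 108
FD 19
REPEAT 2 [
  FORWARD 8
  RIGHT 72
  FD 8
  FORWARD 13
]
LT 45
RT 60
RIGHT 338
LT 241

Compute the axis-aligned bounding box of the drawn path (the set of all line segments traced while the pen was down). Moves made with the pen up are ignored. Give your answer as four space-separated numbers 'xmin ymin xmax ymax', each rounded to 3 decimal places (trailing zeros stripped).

Answer: -45.18 -18.067 0 16.975

Derivation:
Executing turtle program step by step:
Start: pos=(0,0), heading=0, pen down
RT 30: heading 0 -> 330
RT 108: heading 330 -> 222
FD 19: (0,0) -> (-14.12,-12.713) [heading=222, draw]
REPEAT 2 [
  -- iteration 1/2 --
  FD 8: (-14.12,-12.713) -> (-20.065,-18.067) [heading=222, draw]
  RT 72: heading 222 -> 150
  FD 8: (-20.065,-18.067) -> (-26.993,-14.067) [heading=150, draw]
  FD 13: (-26.993,-14.067) -> (-38.251,-7.567) [heading=150, draw]
  -- iteration 2/2 --
  FD 8: (-38.251,-7.567) -> (-45.18,-3.567) [heading=150, draw]
  RT 72: heading 150 -> 78
  FD 8: (-45.18,-3.567) -> (-43.516,4.259) [heading=78, draw]
  FD 13: (-43.516,4.259) -> (-40.814,16.975) [heading=78, draw]
]
LT 45: heading 78 -> 123
RT 60: heading 123 -> 63
RT 338: heading 63 -> 85
LT 241: heading 85 -> 326
Final: pos=(-40.814,16.975), heading=326, 7 segment(s) drawn

Segment endpoints: x in {-45.18, -43.516, -40.814, -38.251, -26.993, -20.065, -14.12, 0}, y in {-18.067, -14.067, -12.713, -7.567, -3.567, 0, 4.259, 16.975}
xmin=-45.18, ymin=-18.067, xmax=0, ymax=16.975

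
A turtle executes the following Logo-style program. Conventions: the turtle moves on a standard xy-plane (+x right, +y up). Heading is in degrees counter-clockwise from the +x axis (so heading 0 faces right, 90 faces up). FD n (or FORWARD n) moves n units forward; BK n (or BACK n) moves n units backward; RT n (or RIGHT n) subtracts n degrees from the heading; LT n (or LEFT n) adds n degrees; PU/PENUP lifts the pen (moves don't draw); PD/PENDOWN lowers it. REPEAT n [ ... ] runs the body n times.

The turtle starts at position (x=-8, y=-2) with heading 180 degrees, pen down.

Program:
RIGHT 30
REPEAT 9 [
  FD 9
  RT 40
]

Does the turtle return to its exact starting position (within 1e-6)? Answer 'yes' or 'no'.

Executing turtle program step by step:
Start: pos=(-8,-2), heading=180, pen down
RT 30: heading 180 -> 150
REPEAT 9 [
  -- iteration 1/9 --
  FD 9: (-8,-2) -> (-15.794,2.5) [heading=150, draw]
  RT 40: heading 150 -> 110
  -- iteration 2/9 --
  FD 9: (-15.794,2.5) -> (-18.872,10.957) [heading=110, draw]
  RT 40: heading 110 -> 70
  -- iteration 3/9 --
  FD 9: (-18.872,10.957) -> (-15.794,19.414) [heading=70, draw]
  RT 40: heading 70 -> 30
  -- iteration 4/9 --
  FD 9: (-15.794,19.414) -> (-8,23.914) [heading=30, draw]
  RT 40: heading 30 -> 350
  -- iteration 5/9 --
  FD 9: (-8,23.914) -> (0.863,22.352) [heading=350, draw]
  RT 40: heading 350 -> 310
  -- iteration 6/9 --
  FD 9: (0.863,22.352) -> (6.648,15.457) [heading=310, draw]
  RT 40: heading 310 -> 270
  -- iteration 7/9 --
  FD 9: (6.648,15.457) -> (6.648,6.457) [heading=270, draw]
  RT 40: heading 270 -> 230
  -- iteration 8/9 --
  FD 9: (6.648,6.457) -> (0.863,-0.437) [heading=230, draw]
  RT 40: heading 230 -> 190
  -- iteration 9/9 --
  FD 9: (0.863,-0.437) -> (-8,-2) [heading=190, draw]
  RT 40: heading 190 -> 150
]
Final: pos=(-8,-2), heading=150, 9 segment(s) drawn

Start position: (-8, -2)
Final position: (-8, -2)
Distance = 0; < 1e-6 -> CLOSED

Answer: yes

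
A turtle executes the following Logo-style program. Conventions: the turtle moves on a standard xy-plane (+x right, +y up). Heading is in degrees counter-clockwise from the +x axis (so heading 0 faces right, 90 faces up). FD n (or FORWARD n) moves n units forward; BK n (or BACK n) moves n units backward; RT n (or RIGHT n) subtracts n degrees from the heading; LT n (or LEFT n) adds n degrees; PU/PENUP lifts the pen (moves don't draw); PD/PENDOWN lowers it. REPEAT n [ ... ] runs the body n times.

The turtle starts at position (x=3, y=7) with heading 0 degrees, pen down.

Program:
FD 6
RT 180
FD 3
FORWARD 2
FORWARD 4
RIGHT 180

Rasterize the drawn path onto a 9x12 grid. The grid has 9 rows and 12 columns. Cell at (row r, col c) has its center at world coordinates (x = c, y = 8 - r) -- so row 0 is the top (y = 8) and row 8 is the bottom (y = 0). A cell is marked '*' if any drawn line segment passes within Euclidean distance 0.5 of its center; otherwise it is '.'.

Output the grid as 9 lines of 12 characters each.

Segment 0: (3,7) -> (9,7)
Segment 1: (9,7) -> (6,7)
Segment 2: (6,7) -> (4,7)
Segment 3: (4,7) -> (0,7)

Answer: ............
**********..
............
............
............
............
............
............
............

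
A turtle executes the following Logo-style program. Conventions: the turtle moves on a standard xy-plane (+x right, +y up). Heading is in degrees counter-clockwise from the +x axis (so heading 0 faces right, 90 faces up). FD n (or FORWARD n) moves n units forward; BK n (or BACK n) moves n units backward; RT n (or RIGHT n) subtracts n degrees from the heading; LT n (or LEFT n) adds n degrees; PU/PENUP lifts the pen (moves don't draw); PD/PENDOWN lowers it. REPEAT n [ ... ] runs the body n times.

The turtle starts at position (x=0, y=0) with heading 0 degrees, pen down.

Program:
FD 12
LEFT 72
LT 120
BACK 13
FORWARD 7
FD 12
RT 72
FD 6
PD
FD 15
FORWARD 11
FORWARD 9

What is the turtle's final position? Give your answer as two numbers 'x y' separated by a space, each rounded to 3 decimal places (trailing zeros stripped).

Executing turtle program step by step:
Start: pos=(0,0), heading=0, pen down
FD 12: (0,0) -> (12,0) [heading=0, draw]
LT 72: heading 0 -> 72
LT 120: heading 72 -> 192
BK 13: (12,0) -> (24.716,2.703) [heading=192, draw]
FD 7: (24.716,2.703) -> (17.869,1.247) [heading=192, draw]
FD 12: (17.869,1.247) -> (6.131,-1.247) [heading=192, draw]
RT 72: heading 192 -> 120
FD 6: (6.131,-1.247) -> (3.131,3.949) [heading=120, draw]
PD: pen down
FD 15: (3.131,3.949) -> (-4.369,16.939) [heading=120, draw]
FD 11: (-4.369,16.939) -> (-9.869,26.465) [heading=120, draw]
FD 9: (-9.869,26.465) -> (-14.369,34.26) [heading=120, draw]
Final: pos=(-14.369,34.26), heading=120, 8 segment(s) drawn

Answer: -14.369 34.26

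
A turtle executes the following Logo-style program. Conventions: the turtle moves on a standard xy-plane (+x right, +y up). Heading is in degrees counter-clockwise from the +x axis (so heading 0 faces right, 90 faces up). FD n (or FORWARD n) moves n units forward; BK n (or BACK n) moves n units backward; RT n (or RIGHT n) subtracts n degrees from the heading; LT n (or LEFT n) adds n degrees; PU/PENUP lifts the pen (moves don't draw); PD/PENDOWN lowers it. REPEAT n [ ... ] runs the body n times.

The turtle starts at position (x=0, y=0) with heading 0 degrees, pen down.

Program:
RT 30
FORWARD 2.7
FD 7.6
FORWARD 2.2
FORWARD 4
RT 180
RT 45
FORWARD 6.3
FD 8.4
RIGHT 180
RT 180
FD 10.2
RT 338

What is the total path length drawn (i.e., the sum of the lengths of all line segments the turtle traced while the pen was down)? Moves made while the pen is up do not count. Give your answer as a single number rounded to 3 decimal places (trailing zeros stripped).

Executing turtle program step by step:
Start: pos=(0,0), heading=0, pen down
RT 30: heading 0 -> 330
FD 2.7: (0,0) -> (2.338,-1.35) [heading=330, draw]
FD 7.6: (2.338,-1.35) -> (8.92,-5.15) [heading=330, draw]
FD 2.2: (8.92,-5.15) -> (10.825,-6.25) [heading=330, draw]
FD 4: (10.825,-6.25) -> (14.289,-8.25) [heading=330, draw]
RT 180: heading 330 -> 150
RT 45: heading 150 -> 105
FD 6.3: (14.289,-8.25) -> (12.659,-2.165) [heading=105, draw]
FD 8.4: (12.659,-2.165) -> (10.485,5.949) [heading=105, draw]
RT 180: heading 105 -> 285
RT 180: heading 285 -> 105
FD 10.2: (10.485,5.949) -> (7.845,15.802) [heading=105, draw]
RT 338: heading 105 -> 127
Final: pos=(7.845,15.802), heading=127, 7 segment(s) drawn

Segment lengths:
  seg 1: (0,0) -> (2.338,-1.35), length = 2.7
  seg 2: (2.338,-1.35) -> (8.92,-5.15), length = 7.6
  seg 3: (8.92,-5.15) -> (10.825,-6.25), length = 2.2
  seg 4: (10.825,-6.25) -> (14.289,-8.25), length = 4
  seg 5: (14.289,-8.25) -> (12.659,-2.165), length = 6.3
  seg 6: (12.659,-2.165) -> (10.485,5.949), length = 8.4
  seg 7: (10.485,5.949) -> (7.845,15.802), length = 10.2
Total = 41.4

Answer: 41.4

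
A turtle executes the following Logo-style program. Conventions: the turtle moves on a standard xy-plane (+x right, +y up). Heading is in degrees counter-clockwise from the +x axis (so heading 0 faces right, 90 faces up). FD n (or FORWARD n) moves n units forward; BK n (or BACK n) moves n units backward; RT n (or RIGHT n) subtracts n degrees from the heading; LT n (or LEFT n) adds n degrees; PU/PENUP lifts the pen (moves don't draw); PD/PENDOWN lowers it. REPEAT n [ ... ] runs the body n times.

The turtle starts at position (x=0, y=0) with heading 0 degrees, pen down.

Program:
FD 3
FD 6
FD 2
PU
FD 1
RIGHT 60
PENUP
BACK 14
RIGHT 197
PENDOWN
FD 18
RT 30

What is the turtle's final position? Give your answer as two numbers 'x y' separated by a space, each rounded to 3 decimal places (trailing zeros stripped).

Answer: 0.951 29.663

Derivation:
Executing turtle program step by step:
Start: pos=(0,0), heading=0, pen down
FD 3: (0,0) -> (3,0) [heading=0, draw]
FD 6: (3,0) -> (9,0) [heading=0, draw]
FD 2: (9,0) -> (11,0) [heading=0, draw]
PU: pen up
FD 1: (11,0) -> (12,0) [heading=0, move]
RT 60: heading 0 -> 300
PU: pen up
BK 14: (12,0) -> (5,12.124) [heading=300, move]
RT 197: heading 300 -> 103
PD: pen down
FD 18: (5,12.124) -> (0.951,29.663) [heading=103, draw]
RT 30: heading 103 -> 73
Final: pos=(0.951,29.663), heading=73, 4 segment(s) drawn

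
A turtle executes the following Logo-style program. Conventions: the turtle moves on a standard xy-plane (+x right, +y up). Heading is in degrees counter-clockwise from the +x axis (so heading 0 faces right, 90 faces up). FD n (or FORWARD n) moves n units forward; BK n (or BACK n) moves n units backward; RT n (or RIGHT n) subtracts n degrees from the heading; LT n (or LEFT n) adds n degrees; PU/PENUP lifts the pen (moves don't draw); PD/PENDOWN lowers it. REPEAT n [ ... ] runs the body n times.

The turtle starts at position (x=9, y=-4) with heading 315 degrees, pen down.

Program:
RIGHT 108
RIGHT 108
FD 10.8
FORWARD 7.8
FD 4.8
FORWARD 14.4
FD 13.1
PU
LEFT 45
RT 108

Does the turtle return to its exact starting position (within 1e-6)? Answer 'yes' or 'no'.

Executing turtle program step by step:
Start: pos=(9,-4), heading=315, pen down
RT 108: heading 315 -> 207
RT 108: heading 207 -> 99
FD 10.8: (9,-4) -> (7.311,6.667) [heading=99, draw]
FD 7.8: (7.311,6.667) -> (6.09,14.371) [heading=99, draw]
FD 4.8: (6.09,14.371) -> (5.339,19.112) [heading=99, draw]
FD 14.4: (5.339,19.112) -> (3.087,33.335) [heading=99, draw]
FD 13.1: (3.087,33.335) -> (1.037,46.273) [heading=99, draw]
PU: pen up
LT 45: heading 99 -> 144
RT 108: heading 144 -> 36
Final: pos=(1.037,46.273), heading=36, 5 segment(s) drawn

Start position: (9, -4)
Final position: (1.037, 46.273)
Distance = 50.9; >= 1e-6 -> NOT closed

Answer: no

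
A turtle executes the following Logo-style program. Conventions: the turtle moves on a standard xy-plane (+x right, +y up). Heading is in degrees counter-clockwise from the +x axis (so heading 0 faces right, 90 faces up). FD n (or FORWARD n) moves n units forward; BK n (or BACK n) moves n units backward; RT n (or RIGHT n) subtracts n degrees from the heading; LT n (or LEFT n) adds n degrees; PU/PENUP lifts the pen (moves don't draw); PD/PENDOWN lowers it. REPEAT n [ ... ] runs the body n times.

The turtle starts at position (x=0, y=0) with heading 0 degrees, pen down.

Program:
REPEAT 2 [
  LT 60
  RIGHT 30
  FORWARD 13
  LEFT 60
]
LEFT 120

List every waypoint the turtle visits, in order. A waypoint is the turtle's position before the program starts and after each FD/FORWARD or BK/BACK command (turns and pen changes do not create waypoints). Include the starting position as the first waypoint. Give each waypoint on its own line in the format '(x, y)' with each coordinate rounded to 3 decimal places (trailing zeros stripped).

Answer: (0, 0)
(11.258, 6.5)
(4.758, 17.758)

Derivation:
Executing turtle program step by step:
Start: pos=(0,0), heading=0, pen down
REPEAT 2 [
  -- iteration 1/2 --
  LT 60: heading 0 -> 60
  RT 30: heading 60 -> 30
  FD 13: (0,0) -> (11.258,6.5) [heading=30, draw]
  LT 60: heading 30 -> 90
  -- iteration 2/2 --
  LT 60: heading 90 -> 150
  RT 30: heading 150 -> 120
  FD 13: (11.258,6.5) -> (4.758,17.758) [heading=120, draw]
  LT 60: heading 120 -> 180
]
LT 120: heading 180 -> 300
Final: pos=(4.758,17.758), heading=300, 2 segment(s) drawn
Waypoints (3 total):
(0, 0)
(11.258, 6.5)
(4.758, 17.758)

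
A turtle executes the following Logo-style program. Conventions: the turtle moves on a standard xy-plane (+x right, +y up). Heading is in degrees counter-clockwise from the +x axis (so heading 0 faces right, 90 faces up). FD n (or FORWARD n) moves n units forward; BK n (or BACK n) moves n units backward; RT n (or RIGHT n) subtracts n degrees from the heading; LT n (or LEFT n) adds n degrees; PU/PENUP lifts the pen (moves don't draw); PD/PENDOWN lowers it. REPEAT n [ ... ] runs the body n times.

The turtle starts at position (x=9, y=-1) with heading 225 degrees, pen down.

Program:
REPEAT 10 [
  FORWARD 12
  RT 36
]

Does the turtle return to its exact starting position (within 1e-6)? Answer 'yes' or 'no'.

Answer: yes

Derivation:
Executing turtle program step by step:
Start: pos=(9,-1), heading=225, pen down
REPEAT 10 [
  -- iteration 1/10 --
  FD 12: (9,-1) -> (0.515,-9.485) [heading=225, draw]
  RT 36: heading 225 -> 189
  -- iteration 2/10 --
  FD 12: (0.515,-9.485) -> (-11.338,-11.362) [heading=189, draw]
  RT 36: heading 189 -> 153
  -- iteration 3/10 --
  FD 12: (-11.338,-11.362) -> (-22.03,-5.915) [heading=153, draw]
  RT 36: heading 153 -> 117
  -- iteration 4/10 --
  FD 12: (-22.03,-5.915) -> (-27.478,4.777) [heading=117, draw]
  RT 36: heading 117 -> 81
  -- iteration 5/10 --
  FD 12: (-27.478,4.777) -> (-25.6,16.63) [heading=81, draw]
  RT 36: heading 81 -> 45
  -- iteration 6/10 --
  FD 12: (-25.6,16.63) -> (-17.115,25.115) [heading=45, draw]
  RT 36: heading 45 -> 9
  -- iteration 7/10 --
  FD 12: (-17.115,25.115) -> (-5.263,26.992) [heading=9, draw]
  RT 36: heading 9 -> 333
  -- iteration 8/10 --
  FD 12: (-5.263,26.992) -> (5.429,21.544) [heading=333, draw]
  RT 36: heading 333 -> 297
  -- iteration 9/10 --
  FD 12: (5.429,21.544) -> (10.877,10.852) [heading=297, draw]
  RT 36: heading 297 -> 261
  -- iteration 10/10 --
  FD 12: (10.877,10.852) -> (9,-1) [heading=261, draw]
  RT 36: heading 261 -> 225
]
Final: pos=(9,-1), heading=225, 10 segment(s) drawn

Start position: (9, -1)
Final position: (9, -1)
Distance = 0; < 1e-6 -> CLOSED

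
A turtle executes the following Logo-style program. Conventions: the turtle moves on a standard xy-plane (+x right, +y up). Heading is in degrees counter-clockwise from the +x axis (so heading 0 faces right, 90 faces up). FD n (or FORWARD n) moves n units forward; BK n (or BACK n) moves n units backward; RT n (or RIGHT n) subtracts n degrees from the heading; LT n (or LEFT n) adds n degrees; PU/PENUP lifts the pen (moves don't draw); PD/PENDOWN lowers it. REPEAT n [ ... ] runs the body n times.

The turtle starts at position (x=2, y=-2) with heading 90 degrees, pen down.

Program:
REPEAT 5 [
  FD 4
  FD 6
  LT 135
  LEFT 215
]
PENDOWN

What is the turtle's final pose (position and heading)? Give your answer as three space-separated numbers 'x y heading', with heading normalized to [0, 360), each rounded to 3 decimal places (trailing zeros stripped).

Answer: 18.585 43.566 40

Derivation:
Executing turtle program step by step:
Start: pos=(2,-2), heading=90, pen down
REPEAT 5 [
  -- iteration 1/5 --
  FD 4: (2,-2) -> (2,2) [heading=90, draw]
  FD 6: (2,2) -> (2,8) [heading=90, draw]
  LT 135: heading 90 -> 225
  LT 215: heading 225 -> 80
  -- iteration 2/5 --
  FD 4: (2,8) -> (2.695,11.939) [heading=80, draw]
  FD 6: (2.695,11.939) -> (3.736,17.848) [heading=80, draw]
  LT 135: heading 80 -> 215
  LT 215: heading 215 -> 70
  -- iteration 3/5 --
  FD 4: (3.736,17.848) -> (5.105,21.607) [heading=70, draw]
  FD 6: (5.105,21.607) -> (7.157,27.245) [heading=70, draw]
  LT 135: heading 70 -> 205
  LT 215: heading 205 -> 60
  -- iteration 4/5 --
  FD 4: (7.157,27.245) -> (9.157,30.709) [heading=60, draw]
  FD 6: (9.157,30.709) -> (12.157,35.905) [heading=60, draw]
  LT 135: heading 60 -> 195
  LT 215: heading 195 -> 50
  -- iteration 5/5 --
  FD 4: (12.157,35.905) -> (14.728,38.969) [heading=50, draw]
  FD 6: (14.728,38.969) -> (18.585,43.566) [heading=50, draw]
  LT 135: heading 50 -> 185
  LT 215: heading 185 -> 40
]
PD: pen down
Final: pos=(18.585,43.566), heading=40, 10 segment(s) drawn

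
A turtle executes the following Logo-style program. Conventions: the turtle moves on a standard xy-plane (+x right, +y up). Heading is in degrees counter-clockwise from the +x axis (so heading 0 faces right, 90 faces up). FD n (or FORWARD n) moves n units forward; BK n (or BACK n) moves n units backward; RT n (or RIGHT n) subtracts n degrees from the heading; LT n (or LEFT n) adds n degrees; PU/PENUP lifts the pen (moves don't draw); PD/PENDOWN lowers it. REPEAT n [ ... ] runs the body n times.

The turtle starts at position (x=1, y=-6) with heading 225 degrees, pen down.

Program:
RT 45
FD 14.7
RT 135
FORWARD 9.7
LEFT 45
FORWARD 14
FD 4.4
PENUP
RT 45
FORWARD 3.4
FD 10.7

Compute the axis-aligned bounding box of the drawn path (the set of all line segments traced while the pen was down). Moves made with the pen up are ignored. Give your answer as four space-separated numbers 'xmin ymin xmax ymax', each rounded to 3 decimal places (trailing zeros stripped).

Executing turtle program step by step:
Start: pos=(1,-6), heading=225, pen down
RT 45: heading 225 -> 180
FD 14.7: (1,-6) -> (-13.7,-6) [heading=180, draw]
RT 135: heading 180 -> 45
FD 9.7: (-13.7,-6) -> (-6.841,0.859) [heading=45, draw]
LT 45: heading 45 -> 90
FD 14: (-6.841,0.859) -> (-6.841,14.859) [heading=90, draw]
FD 4.4: (-6.841,14.859) -> (-6.841,19.259) [heading=90, draw]
PU: pen up
RT 45: heading 90 -> 45
FD 3.4: (-6.841,19.259) -> (-4.437,21.663) [heading=45, move]
FD 10.7: (-4.437,21.663) -> (3.129,29.229) [heading=45, move]
Final: pos=(3.129,29.229), heading=45, 4 segment(s) drawn

Segment endpoints: x in {-13.7, -6.841, -6.841, 1}, y in {-6, -6, 0.859, 14.859, 19.259}
xmin=-13.7, ymin=-6, xmax=1, ymax=19.259

Answer: -13.7 -6 1 19.259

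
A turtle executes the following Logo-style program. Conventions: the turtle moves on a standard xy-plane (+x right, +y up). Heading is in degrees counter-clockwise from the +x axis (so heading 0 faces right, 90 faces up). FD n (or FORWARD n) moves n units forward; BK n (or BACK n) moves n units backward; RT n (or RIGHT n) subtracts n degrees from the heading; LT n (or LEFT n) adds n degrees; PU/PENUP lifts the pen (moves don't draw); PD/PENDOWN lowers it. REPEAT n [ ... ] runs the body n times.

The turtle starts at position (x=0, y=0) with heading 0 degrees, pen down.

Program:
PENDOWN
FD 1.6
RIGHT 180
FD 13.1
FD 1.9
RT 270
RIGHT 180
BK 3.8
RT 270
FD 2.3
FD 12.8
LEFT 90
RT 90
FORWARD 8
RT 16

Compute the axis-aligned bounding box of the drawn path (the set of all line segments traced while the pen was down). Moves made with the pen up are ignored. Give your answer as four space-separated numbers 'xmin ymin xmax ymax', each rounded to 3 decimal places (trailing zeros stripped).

Answer: -36.5 -3.8 1.6 0

Derivation:
Executing turtle program step by step:
Start: pos=(0,0), heading=0, pen down
PD: pen down
FD 1.6: (0,0) -> (1.6,0) [heading=0, draw]
RT 180: heading 0 -> 180
FD 13.1: (1.6,0) -> (-11.5,0) [heading=180, draw]
FD 1.9: (-11.5,0) -> (-13.4,0) [heading=180, draw]
RT 270: heading 180 -> 270
RT 180: heading 270 -> 90
BK 3.8: (-13.4,0) -> (-13.4,-3.8) [heading=90, draw]
RT 270: heading 90 -> 180
FD 2.3: (-13.4,-3.8) -> (-15.7,-3.8) [heading=180, draw]
FD 12.8: (-15.7,-3.8) -> (-28.5,-3.8) [heading=180, draw]
LT 90: heading 180 -> 270
RT 90: heading 270 -> 180
FD 8: (-28.5,-3.8) -> (-36.5,-3.8) [heading=180, draw]
RT 16: heading 180 -> 164
Final: pos=(-36.5,-3.8), heading=164, 7 segment(s) drawn

Segment endpoints: x in {-36.5, -28.5, -15.7, -13.4, -13.4, -11.5, 0, 1.6}, y in {-3.8, -3.8, -3.8, -3.8, 0, 0, 0}
xmin=-36.5, ymin=-3.8, xmax=1.6, ymax=0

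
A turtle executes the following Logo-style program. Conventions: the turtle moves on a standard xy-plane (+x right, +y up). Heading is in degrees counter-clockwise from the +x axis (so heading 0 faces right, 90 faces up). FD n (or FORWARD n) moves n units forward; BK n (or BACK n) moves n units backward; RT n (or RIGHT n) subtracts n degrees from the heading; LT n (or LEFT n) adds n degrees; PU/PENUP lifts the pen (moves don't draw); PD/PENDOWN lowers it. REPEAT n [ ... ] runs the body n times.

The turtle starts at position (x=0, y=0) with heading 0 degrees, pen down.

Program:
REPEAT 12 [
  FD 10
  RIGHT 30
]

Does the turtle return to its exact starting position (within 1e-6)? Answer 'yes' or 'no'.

Answer: yes

Derivation:
Executing turtle program step by step:
Start: pos=(0,0), heading=0, pen down
REPEAT 12 [
  -- iteration 1/12 --
  FD 10: (0,0) -> (10,0) [heading=0, draw]
  RT 30: heading 0 -> 330
  -- iteration 2/12 --
  FD 10: (10,0) -> (18.66,-5) [heading=330, draw]
  RT 30: heading 330 -> 300
  -- iteration 3/12 --
  FD 10: (18.66,-5) -> (23.66,-13.66) [heading=300, draw]
  RT 30: heading 300 -> 270
  -- iteration 4/12 --
  FD 10: (23.66,-13.66) -> (23.66,-23.66) [heading=270, draw]
  RT 30: heading 270 -> 240
  -- iteration 5/12 --
  FD 10: (23.66,-23.66) -> (18.66,-32.321) [heading=240, draw]
  RT 30: heading 240 -> 210
  -- iteration 6/12 --
  FD 10: (18.66,-32.321) -> (10,-37.321) [heading=210, draw]
  RT 30: heading 210 -> 180
  -- iteration 7/12 --
  FD 10: (10,-37.321) -> (0,-37.321) [heading=180, draw]
  RT 30: heading 180 -> 150
  -- iteration 8/12 --
  FD 10: (0,-37.321) -> (-8.66,-32.321) [heading=150, draw]
  RT 30: heading 150 -> 120
  -- iteration 9/12 --
  FD 10: (-8.66,-32.321) -> (-13.66,-23.66) [heading=120, draw]
  RT 30: heading 120 -> 90
  -- iteration 10/12 --
  FD 10: (-13.66,-23.66) -> (-13.66,-13.66) [heading=90, draw]
  RT 30: heading 90 -> 60
  -- iteration 11/12 --
  FD 10: (-13.66,-13.66) -> (-8.66,-5) [heading=60, draw]
  RT 30: heading 60 -> 30
  -- iteration 12/12 --
  FD 10: (-8.66,-5) -> (0,0) [heading=30, draw]
  RT 30: heading 30 -> 0
]
Final: pos=(0,0), heading=0, 12 segment(s) drawn

Start position: (0, 0)
Final position: (0, 0)
Distance = 0; < 1e-6 -> CLOSED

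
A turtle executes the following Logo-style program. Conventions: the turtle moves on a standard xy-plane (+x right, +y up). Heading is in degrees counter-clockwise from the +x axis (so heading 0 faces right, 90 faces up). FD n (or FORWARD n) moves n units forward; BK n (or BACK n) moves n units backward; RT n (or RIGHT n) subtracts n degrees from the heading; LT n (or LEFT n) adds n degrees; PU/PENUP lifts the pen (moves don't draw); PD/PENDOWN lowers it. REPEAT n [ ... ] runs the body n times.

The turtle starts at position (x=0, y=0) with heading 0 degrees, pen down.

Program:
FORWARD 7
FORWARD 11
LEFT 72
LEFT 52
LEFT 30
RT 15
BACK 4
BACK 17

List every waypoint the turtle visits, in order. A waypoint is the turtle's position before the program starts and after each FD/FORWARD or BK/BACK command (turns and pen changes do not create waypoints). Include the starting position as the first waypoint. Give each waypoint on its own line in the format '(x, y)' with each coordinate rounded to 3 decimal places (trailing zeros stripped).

Executing turtle program step by step:
Start: pos=(0,0), heading=0, pen down
FD 7: (0,0) -> (7,0) [heading=0, draw]
FD 11: (7,0) -> (18,0) [heading=0, draw]
LT 72: heading 0 -> 72
LT 52: heading 72 -> 124
LT 30: heading 124 -> 154
RT 15: heading 154 -> 139
BK 4: (18,0) -> (21.019,-2.624) [heading=139, draw]
BK 17: (21.019,-2.624) -> (33.849,-13.777) [heading=139, draw]
Final: pos=(33.849,-13.777), heading=139, 4 segment(s) drawn
Waypoints (5 total):
(0, 0)
(7, 0)
(18, 0)
(21.019, -2.624)
(33.849, -13.777)

Answer: (0, 0)
(7, 0)
(18, 0)
(21.019, -2.624)
(33.849, -13.777)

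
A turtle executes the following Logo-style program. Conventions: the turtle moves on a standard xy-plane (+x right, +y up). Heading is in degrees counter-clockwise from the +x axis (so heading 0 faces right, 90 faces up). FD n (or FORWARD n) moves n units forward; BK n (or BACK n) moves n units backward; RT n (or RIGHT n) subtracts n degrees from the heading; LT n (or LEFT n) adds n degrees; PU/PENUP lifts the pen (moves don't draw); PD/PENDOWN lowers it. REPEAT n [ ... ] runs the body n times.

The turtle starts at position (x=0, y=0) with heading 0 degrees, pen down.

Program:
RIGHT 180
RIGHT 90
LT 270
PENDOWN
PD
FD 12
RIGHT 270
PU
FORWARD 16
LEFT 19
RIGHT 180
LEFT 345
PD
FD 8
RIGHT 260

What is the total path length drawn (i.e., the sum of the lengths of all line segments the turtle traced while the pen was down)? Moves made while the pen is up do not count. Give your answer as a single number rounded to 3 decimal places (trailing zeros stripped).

Executing turtle program step by step:
Start: pos=(0,0), heading=0, pen down
RT 180: heading 0 -> 180
RT 90: heading 180 -> 90
LT 270: heading 90 -> 0
PD: pen down
PD: pen down
FD 12: (0,0) -> (12,0) [heading=0, draw]
RT 270: heading 0 -> 90
PU: pen up
FD 16: (12,0) -> (12,16) [heading=90, move]
LT 19: heading 90 -> 109
RT 180: heading 109 -> 289
LT 345: heading 289 -> 274
PD: pen down
FD 8: (12,16) -> (12.558,8.019) [heading=274, draw]
RT 260: heading 274 -> 14
Final: pos=(12.558,8.019), heading=14, 2 segment(s) drawn

Segment lengths:
  seg 1: (0,0) -> (12,0), length = 12
  seg 2: (12,16) -> (12.558,8.019), length = 8
Total = 20

Answer: 20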